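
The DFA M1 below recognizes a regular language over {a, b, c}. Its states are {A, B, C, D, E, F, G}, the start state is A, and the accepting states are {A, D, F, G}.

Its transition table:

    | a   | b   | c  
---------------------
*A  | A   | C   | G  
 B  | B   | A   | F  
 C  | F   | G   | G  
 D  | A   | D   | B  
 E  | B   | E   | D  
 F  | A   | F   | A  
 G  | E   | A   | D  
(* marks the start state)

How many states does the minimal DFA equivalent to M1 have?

Initial partition by acceptance: {A,D,F,G} | {B,C,E}.
On input a, block {A,D,F,G} splits into {A,D,F} and {G}.
Refine {A,D,F} on symbol b: members go to different blocks, giving {D,F} and {A}.
On input c, block {D,F} splits into {D} and {F}.
Refine {B,C,E} on symbol a: members go to different blocks, giving {B,E} and {C}.
Refine {B,E} on symbol b: members go to different blocks, giving {B} and {E}.
The partition is now stable with 7 blocks: {D} | {B} | {G} | {A} | {F} | {C} | {E}.

7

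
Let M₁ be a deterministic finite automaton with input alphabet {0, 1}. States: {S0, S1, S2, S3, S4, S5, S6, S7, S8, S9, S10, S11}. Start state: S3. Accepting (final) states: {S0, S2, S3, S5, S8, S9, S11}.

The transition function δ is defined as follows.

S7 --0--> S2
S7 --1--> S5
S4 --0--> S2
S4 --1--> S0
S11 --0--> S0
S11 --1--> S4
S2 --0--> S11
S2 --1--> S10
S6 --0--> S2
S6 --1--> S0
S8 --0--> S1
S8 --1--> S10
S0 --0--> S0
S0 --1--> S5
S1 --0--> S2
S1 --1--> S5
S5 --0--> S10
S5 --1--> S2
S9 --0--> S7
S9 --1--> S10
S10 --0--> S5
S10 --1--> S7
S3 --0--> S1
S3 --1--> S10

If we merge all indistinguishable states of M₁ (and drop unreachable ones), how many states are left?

8

Reachable states from the start: {S0,S1,S2,S3,S4,S5,S7,S10,S11}. Unreachable: {S6,S8,S9} — drop them.
P0 = {S0,S2,S3,S5,S11} | {S1,S4,S7,S10}.
Split {S0,S2,S3,S5,S11} by δ(·,0) → {S0,S2,S11} and {S3,S5}.
Refine {S0,S2,S11} on symbol 1: members go to different blocks, giving {S2,S11} and {S0}.
Split {S2,S11} by δ(·,0) → {S2} and {S11}.
On input 0, block {S1,S4,S7,S10} splits into {S1,S4,S7} and {S10}.
Split {S1,S4,S7} by δ(·,1) → {S1,S7} and {S4}.
Refine {S3,S5} on symbol 0: members go to different blocks, giving {S3} and {S5}.
Stable partition: {S2} | {S1,S7} | {S3} | {S0} | {S11} | {S10} | {S4} | {S5} — 8 equivalence classes.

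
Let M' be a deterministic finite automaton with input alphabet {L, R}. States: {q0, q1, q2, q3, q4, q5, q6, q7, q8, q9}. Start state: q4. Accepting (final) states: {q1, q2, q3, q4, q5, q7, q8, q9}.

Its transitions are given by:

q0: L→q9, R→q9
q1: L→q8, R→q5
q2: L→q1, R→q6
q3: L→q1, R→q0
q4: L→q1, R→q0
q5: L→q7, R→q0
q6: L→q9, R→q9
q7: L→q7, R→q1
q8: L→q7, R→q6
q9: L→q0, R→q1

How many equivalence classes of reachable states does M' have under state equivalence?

6

Reachable states from the start: {q0,q1,q4,q5,q6,q7,q8,q9}. Unreachable: {q2,q3} — drop them.
P0 = {q1,q4,q5,q7,q8,q9} | {q0,q6}.
Refine {q1,q4,q5,q7,q8,q9} on symbol L: members go to different blocks, giving {q1,q4,q5,q7,q8} and {q9}.
Refine {q1,q4,q5,q7,q8} on symbol R: members go to different blocks, giving {q4,q5,q8} and {q1,q7}.
Refine {q1,q7} on symbol L: members go to different blocks, giving {q1} and {q7}.
Split {q4,q5,q8} by δ(·,L) → {q5,q8} and {q4}.
The partition is now stable with 6 blocks: {q5,q8} | {q0,q6} | {q9} | {q1} | {q7} | {q4}.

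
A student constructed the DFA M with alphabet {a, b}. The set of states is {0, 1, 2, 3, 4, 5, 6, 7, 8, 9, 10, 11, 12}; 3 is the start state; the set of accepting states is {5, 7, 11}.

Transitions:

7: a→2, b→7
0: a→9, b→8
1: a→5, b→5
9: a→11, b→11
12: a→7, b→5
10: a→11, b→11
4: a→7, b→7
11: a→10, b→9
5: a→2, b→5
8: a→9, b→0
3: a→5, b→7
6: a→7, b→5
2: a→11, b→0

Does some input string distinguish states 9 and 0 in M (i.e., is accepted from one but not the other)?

Yes

First remove the unreachable states {1,4,6,12}; 9 states remain.
Start with accepting vs non-accepting: {5,7,11} | {0,2,3,8,9,10}.
Refine {5,7,11} on symbol b: members go to different blocks, giving {5,7} and {11}.
Split {0,2,3,8,9,10} by δ(·,a) → {2,9,10} and {0,8} and {3}.
On input b, block {2,9,10} splits into {9,10} and {2}.
No further refinement is possible. Final partition (6 blocks): {5,7} | {9,10} | {11} | {0,8} | {3} | {2}.
9 and 0 end up in different blocks, so they are distinguishable. For instance, the string 'a' is accepted from only 9.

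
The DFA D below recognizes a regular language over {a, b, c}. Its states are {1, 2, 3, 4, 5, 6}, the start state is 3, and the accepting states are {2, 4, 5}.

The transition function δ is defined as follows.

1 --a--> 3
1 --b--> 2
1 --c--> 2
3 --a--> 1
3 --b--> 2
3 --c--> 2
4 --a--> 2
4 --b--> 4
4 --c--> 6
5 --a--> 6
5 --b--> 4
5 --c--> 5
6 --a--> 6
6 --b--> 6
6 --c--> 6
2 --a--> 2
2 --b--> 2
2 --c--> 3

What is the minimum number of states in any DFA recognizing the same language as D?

2

Reachable states from the start: {1,2,3}. Unreachable: {4,5,6} — drop them.
Start with accepting vs non-accepting: {2} | {1,3}.
No further refinement is possible. Final partition (2 blocks): {2} | {1,3}.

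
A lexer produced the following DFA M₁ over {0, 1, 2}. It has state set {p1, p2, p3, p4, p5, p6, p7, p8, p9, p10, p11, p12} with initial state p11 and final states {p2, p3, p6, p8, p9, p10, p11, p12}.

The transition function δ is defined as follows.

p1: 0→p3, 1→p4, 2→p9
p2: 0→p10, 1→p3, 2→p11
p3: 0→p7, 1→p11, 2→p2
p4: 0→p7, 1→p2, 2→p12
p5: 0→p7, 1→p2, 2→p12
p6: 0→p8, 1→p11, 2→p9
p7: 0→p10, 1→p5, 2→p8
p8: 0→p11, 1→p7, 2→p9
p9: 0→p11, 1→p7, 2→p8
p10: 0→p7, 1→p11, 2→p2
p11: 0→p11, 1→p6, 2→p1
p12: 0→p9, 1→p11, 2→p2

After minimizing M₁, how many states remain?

8

P0 = {p2,p3,p6,p8,p9,p10,p11,p12} | {p1,p4,p5,p7}.
Refine {p2,p3,p6,p8,p9,p10,p11,p12} on symbol 0: members go to different blocks, giving {p2,p6,p8,p9,p11,p12} and {p3,p10}.
On input 0, block {p2,p6,p8,p9,p11,p12} splits into {p6,p8,p9,p11,p12} and {p2}.
Refine {p6,p8,p9,p11,p12} on symbol 1: members go to different blocks, giving {p6,p11,p12} and {p8,p9}.
Split {p6,p11,p12} by δ(·,0) → {p6,p12} and {p11}.
Split {p6,p12} by δ(·,2) → {p6} and {p12}.
Refine {p1,p4,p5,p7} on symbol 0: members go to different blocks, giving {p1,p7} and {p4,p5}.
The partition is now stable with 8 blocks: {p6} | {p1,p7} | {p3,p10} | {p2} | {p8,p9} | {p11} | {p12} | {p4,p5}.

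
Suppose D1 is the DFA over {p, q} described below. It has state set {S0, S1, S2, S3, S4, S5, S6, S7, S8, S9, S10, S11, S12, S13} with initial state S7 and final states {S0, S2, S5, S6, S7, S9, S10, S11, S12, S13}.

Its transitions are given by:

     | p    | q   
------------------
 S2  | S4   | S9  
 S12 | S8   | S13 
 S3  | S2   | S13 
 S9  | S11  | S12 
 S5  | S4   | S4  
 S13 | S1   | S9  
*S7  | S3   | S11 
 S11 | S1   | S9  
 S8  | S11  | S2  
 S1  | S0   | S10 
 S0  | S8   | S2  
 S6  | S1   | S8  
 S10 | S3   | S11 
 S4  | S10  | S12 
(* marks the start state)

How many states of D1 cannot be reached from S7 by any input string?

BFS from S7 reaches {S0, S1, S2, S3, S4, S7, S8, S9, S10, S11, S12, S13}; the 2 state(s) S5, S6 are never visited.

2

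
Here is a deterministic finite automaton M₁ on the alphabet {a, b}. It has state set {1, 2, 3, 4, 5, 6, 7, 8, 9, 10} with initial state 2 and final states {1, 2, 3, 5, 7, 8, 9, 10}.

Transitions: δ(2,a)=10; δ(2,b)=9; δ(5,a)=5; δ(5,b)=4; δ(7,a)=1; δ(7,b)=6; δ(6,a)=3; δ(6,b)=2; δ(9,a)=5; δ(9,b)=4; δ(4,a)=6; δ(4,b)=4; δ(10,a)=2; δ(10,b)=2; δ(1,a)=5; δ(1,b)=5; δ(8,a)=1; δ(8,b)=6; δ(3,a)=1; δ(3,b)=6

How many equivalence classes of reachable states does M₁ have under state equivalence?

7

States {7,8} cannot be reached from the start state, so discard them.
Start with accepting vs non-accepting: {1,2,3,5,9,10} | {4,6}.
Split {1,2,3,5,9,10} by δ(·,b) → {1,2,10} and {3,5,9}.
Split {1,2,10} by δ(·,a) → {2,10} and {1}.
Refine {2,10} on symbol b: members go to different blocks, giving {2} and {10}.
Split {4,6} by δ(·,a) → {4} and {6}.
Refine {3,5,9} on symbol a: members go to different blocks, giving {5,9} and {3}.
No further refinement is possible. Final partition (7 blocks): {2} | {4} | {5,9} | {1} | {10} | {6} | {3}.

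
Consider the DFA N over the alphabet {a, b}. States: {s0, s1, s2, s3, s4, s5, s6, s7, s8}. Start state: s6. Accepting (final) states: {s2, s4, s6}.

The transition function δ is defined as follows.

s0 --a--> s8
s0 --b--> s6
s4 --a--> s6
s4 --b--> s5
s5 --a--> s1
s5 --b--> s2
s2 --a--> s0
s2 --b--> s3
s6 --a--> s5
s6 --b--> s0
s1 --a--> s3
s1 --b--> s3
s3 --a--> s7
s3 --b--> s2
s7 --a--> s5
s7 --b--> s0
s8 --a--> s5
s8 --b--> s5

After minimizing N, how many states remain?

3

Reachable states from the start: {s0,s1,s2,s3,s5,s6,s7,s8}. Unreachable: {s4} — drop them.
Initial partition by acceptance: {s2,s6} | {s0,s1,s3,s5,s7,s8}.
Split {s0,s1,s3,s5,s7,s8} by δ(·,b) → {s0,s3,s5} and {s1,s7,s8}.
The partition is now stable with 3 blocks: {s2,s6} | {s0,s3,s5} | {s1,s7,s8}.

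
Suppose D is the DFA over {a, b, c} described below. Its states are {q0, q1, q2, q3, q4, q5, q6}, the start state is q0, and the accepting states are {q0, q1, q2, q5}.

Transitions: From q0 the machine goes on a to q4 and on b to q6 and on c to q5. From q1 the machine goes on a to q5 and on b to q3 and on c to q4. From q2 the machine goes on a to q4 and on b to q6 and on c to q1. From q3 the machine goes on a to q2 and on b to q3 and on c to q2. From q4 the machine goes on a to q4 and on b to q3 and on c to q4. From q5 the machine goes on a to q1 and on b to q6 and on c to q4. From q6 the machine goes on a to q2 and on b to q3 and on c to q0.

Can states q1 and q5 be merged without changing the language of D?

Start with accepting vs non-accepting: {q0,q1,q2,q5} | {q3,q4,q6}.
Split {q0,q1,q2,q5} by δ(·,a) → {q0,q2} and {q1,q5}.
Split {q3,q4,q6} by δ(·,a) → {q3,q6} and {q4}.
The partition is now stable with 4 blocks: {q0,q2} | {q3,q6} | {q1,q5} | {q4}.
q1 and q5 lie in the same block of the stable partition, so they are equivalent — no string distinguishes them.

Yes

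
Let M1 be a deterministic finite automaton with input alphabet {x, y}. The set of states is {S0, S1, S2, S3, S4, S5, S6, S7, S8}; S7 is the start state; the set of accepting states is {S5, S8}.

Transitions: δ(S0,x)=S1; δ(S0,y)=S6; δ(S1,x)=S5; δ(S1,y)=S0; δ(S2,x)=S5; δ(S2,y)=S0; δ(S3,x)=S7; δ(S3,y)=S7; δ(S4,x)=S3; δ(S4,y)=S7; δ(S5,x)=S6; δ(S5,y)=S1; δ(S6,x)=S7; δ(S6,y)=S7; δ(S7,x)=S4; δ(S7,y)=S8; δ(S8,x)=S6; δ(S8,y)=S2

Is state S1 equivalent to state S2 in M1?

Yes

Start with accepting vs non-accepting: {S5,S8} | {S0,S1,S2,S3,S4,S6,S7}.
Refine {S0,S1,S2,S3,S4,S6,S7} on symbol x: members go to different blocks, giving {S0,S3,S4,S6,S7} and {S1,S2}.
Refine {S0,S3,S4,S6,S7} on symbol x: members go to different blocks, giving {S3,S4,S6,S7} and {S0}.
Split {S3,S4,S6,S7} by δ(·,y) → {S3,S4,S6} and {S7}.
On input x, block {S3,S4,S6} splits into {S3,S6} and {S4}.
The partition is now stable with 6 blocks: {S5,S8} | {S3,S6} | {S1,S2} | {S0} | {S7} | {S4}.
S1 and S2 lie in the same block of the stable partition, so they are equivalent — no string distinguishes them.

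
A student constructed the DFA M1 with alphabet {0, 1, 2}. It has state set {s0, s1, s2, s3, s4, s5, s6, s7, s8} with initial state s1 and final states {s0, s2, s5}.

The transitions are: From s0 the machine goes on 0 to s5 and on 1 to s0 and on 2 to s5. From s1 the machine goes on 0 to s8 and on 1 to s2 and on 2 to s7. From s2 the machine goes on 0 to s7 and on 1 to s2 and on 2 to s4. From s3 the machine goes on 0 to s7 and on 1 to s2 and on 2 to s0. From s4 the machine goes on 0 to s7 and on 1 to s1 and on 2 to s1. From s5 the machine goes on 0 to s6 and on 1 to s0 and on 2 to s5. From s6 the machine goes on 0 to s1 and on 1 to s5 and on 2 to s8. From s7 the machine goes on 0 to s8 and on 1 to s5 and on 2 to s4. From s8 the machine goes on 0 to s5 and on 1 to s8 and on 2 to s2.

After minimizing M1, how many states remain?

Reachable states from the start: {s0,s1,s2,s4,s5,s6,s7,s8}. Unreachable: {s3} — drop them.
P0 = {s0,s2,s5} | {s1,s4,s6,s7,s8}.
Refine {s0,s2,s5} on symbol 0: members go to different blocks, giving {s2,s5} and {s0}.
On input 1, block {s2,s5} splits into {s2} and {s5}.
Refine {s1,s4,s6,s7,s8} on symbol 0: members go to different blocks, giving {s1,s4,s6,s7} and {s8}.
On input 0, block {s1,s4,s6,s7} splits into {s1,s7} and {s4,s6}.
Split {s1,s7} by δ(·,1) → {s1} and {s7}.
Refine {s4,s6} on symbol 0: members go to different blocks, giving {s4} and {s6}.
No further refinement is possible. Final partition (8 blocks): {s2} | {s1} | {s0} | {s5} | {s8} | {s4} | {s7} | {s6}.

8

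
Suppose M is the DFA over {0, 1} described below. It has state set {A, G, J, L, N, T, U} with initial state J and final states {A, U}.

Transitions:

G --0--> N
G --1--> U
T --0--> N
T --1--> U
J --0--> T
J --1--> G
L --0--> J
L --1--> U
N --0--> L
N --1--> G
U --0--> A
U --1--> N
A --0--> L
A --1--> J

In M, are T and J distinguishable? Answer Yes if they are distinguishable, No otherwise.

Every state is reachable, so we keep all 7.
P0 = {A,U} | {G,J,L,N,T}.
Split {A,U} by δ(·,0) → {A} and {U}.
On input 1, block {G,J,L,N,T} splits into {G,L,T} and {J,N}.
The partition is now stable with 4 blocks: {A} | {G,L,T} | {U} | {J,N}.
T and J end up in different blocks, so they are distinguishable. For instance, the string '1' is accepted from only T.

Yes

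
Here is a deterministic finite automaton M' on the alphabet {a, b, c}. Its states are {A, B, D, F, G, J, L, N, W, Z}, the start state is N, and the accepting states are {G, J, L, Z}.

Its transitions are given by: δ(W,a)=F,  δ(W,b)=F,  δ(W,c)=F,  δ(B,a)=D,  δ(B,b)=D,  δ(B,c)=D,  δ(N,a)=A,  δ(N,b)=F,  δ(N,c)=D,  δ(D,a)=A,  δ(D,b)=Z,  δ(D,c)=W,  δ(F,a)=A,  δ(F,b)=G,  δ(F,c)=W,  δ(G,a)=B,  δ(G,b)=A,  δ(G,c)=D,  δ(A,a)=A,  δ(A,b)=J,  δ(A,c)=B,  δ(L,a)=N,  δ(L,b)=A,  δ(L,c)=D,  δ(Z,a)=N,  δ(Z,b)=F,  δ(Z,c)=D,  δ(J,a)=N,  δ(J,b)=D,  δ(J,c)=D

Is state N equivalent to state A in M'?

Reachable states from the start: {A,B,D,F,G,J,N,W,Z}. Unreachable: {L} — drop them.
Initial partition by acceptance: {G,J,Z} | {A,B,D,F,N,W}.
On input b, block {A,B,D,F,N,W} splits into {B,N,W} and {A,D,F}.
The partition is now stable with 3 blocks: {G,J,Z} | {B,N,W} | {A,D,F}.
N and A end up in different blocks, so they are distinguishable. For instance, the string 'b' is accepted from only A.

No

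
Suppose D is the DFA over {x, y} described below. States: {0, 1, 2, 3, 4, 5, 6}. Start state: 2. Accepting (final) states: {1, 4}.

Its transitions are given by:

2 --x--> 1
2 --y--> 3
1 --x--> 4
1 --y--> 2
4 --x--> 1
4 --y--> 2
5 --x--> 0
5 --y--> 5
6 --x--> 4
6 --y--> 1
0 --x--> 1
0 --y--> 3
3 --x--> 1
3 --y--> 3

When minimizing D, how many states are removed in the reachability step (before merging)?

3

BFS from 2 reaches {1, 2, 3, 4}; the 3 state(s) 0, 5, 6 are never visited.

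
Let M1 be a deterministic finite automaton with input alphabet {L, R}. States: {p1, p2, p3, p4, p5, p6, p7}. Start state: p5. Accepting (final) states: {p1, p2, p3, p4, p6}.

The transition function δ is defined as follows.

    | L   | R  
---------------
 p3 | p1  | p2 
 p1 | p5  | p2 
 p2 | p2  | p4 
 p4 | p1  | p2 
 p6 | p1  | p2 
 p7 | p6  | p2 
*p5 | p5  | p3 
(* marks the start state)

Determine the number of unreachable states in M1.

Starting at p5 and following transitions, the reachable set is {p1, p2, p3, p4, p5}. That leaves p6, p7 unreachable — 2 in total.

2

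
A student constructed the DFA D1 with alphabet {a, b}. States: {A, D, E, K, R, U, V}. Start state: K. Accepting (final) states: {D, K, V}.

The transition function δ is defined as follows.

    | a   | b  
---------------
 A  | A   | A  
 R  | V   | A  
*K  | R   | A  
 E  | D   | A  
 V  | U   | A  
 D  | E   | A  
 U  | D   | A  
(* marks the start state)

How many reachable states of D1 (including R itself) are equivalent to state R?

Initial partition by acceptance: {D,K,V} | {A,E,R,U}.
Refine {A,E,R,U} on symbol a: members go to different blocks, giving {E,R,U} and {A}.
Stable partition: {D,K,V} | {E,R,U} | {A} — 3 equivalence classes.
The equivalence class containing R is {E,R,U}, of size 3.

3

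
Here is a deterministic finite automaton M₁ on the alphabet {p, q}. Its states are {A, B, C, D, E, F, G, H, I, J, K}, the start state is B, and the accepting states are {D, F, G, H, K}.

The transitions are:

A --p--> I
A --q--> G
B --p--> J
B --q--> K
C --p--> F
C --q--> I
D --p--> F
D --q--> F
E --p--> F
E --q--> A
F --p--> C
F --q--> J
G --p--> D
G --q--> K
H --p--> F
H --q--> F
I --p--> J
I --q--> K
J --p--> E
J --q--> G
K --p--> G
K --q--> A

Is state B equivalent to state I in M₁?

Yes

States {H} cannot be reached from the start state, so discard them.
P0 = {D,F,G,K} | {A,B,C,E,I,J}.
Refine {D,F,G,K} on symbol p: members go to different blocks, giving {D,G,K} and {F}.
Refine {D,G,K} on symbol p: members go to different blocks, giving {G,K} and {D}.
Split {G,K} by δ(·,p) → {G} and {K}.
On input p, block {A,B,C,E,I,J} splits into {A,B,I,J} and {C,E}.
Split {A,B,I,J} by δ(·,p) → {A,B,I} and {J}.
Split {A,B,I} by δ(·,p) → {B,I} and {A}.
Refine {C,E} on symbol q: members go to different blocks, giving {C} and {E}.
Stable partition: {G} | {B,I} | {F} | {D} | {K} | {C} | {J} | {A} | {E} — 9 equivalence classes.
B and I lie in the same block of the stable partition, so they are equivalent — no string distinguishes them.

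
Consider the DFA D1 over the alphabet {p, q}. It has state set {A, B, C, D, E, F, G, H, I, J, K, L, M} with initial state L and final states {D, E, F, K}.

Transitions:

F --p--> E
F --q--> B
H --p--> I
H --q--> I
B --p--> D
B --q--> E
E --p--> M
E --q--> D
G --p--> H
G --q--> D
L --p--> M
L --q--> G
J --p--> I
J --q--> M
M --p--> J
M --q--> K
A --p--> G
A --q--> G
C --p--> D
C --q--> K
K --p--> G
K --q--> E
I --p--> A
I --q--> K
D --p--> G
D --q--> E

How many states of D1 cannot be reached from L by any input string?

Starting at L and following transitions, the reachable set is {A, D, E, G, H, I, J, K, L, M}. That leaves B, C, F unreachable — 3 in total.

3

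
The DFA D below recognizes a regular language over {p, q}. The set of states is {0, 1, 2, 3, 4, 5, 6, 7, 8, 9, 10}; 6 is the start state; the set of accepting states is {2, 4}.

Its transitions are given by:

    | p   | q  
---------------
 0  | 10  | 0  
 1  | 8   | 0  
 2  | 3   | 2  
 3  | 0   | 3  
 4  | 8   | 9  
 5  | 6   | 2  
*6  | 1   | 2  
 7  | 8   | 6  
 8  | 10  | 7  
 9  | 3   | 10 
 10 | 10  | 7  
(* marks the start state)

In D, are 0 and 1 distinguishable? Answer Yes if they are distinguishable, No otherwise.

No

First remove the unreachable states {4,5,9}; 8 states remain.
P0 = {2} | {0,1,3,6,7,8,10}.
Refine {0,1,3,6,7,8,10} on symbol q: members go to different blocks, giving {0,1,3,7,8,10} and {6}.
On input q, block {0,1,3,7,8,10} splits into {0,1,3,8,10} and {7}.
On input q, block {0,1,3,8,10} splits into {0,1,3} and {8,10}.
On input p, block {0,1,3} splits into {0,1} and {3}.
The partition is now stable with 6 blocks: {2} | {0,1} | {6} | {7} | {8,10} | {3}.
0 and 1 lie in the same block of the stable partition, so they are equivalent — no string distinguishes them.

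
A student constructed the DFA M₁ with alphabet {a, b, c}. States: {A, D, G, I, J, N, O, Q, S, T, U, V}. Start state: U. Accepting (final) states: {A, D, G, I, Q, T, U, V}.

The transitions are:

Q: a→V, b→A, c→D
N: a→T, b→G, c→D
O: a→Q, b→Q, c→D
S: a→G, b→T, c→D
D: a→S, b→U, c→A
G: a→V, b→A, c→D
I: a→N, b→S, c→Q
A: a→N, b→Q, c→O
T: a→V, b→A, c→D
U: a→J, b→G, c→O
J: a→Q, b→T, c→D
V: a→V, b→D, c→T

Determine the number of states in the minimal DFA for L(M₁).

First remove the unreachable states {I}; 11 states remain.
P0 = {A,D,G,Q,T,U,V} | {J,N,O,S}.
On input a, block {A,D,G,Q,T,U,V} splits into {G,Q,T,V} and {A,D,U}.
Refine {G,Q,T,V} on symbol c: members go to different blocks, giving {G,Q,T} and {V}.
Split {A,D,U} by δ(·,b) → {A,U} and {D}.
The partition is now stable with 5 blocks: {G,Q,T} | {J,N,O,S} | {A,U} | {V} | {D}.

5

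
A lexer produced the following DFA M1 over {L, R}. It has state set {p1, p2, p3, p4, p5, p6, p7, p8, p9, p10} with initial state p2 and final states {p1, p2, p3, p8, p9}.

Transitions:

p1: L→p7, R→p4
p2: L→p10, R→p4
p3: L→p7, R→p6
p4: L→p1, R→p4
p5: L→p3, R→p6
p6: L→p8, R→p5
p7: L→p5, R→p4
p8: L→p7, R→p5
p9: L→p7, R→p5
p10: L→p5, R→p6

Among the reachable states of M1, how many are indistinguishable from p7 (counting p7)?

2

First remove the unreachable states {p9}; 9 states remain.
P0 = {p1,p2,p3,p8} | {p4,p5,p6,p7,p10}.
On input L, block {p4,p5,p6,p7,p10} splits into {p4,p5,p6} and {p7,p10}.
No further refinement is possible. Final partition (3 blocks): {p1,p2,p3,p8} | {p4,p5,p6} | {p7,p10}.
State p7 belongs to the block {p7,p10}, which has 2 states.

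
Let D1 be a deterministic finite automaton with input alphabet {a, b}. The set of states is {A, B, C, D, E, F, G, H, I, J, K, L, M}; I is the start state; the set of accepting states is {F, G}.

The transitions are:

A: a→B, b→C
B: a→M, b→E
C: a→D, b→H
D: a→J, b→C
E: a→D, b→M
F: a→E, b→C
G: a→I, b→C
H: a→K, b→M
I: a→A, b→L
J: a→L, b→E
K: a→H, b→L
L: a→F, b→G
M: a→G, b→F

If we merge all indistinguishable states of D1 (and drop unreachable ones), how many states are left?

Every state is reachable, so we keep all 13.
Initial partition by acceptance: {F,G} | {A,B,C,D,E,H,I,J,K,L,M}.
On input a, block {A,B,C,D,E,H,I,J,K,L,M} splits into {A,B,C,D,E,H,I,J,K} and {L,M}.
Refine {A,B,C,D,E,H,I,J,K} on symbol a: members go to different blocks, giving {A,C,D,E,H,I,K} and {B,J}.
Split {A,C,D,E,H,I,K} by δ(·,a) → {C,E,H,I,K} and {A,D}.
Refine {C,E,H,I,K} on symbol a: members go to different blocks, giving {C,E,I} and {H,K}.
Split {C,E,I} by δ(·,b) → {E,I} and {C}.
No further refinement is possible. Final partition (7 blocks): {F,G} | {E,I} | {L,M} | {B,J} | {A,D} | {H,K} | {C}.

7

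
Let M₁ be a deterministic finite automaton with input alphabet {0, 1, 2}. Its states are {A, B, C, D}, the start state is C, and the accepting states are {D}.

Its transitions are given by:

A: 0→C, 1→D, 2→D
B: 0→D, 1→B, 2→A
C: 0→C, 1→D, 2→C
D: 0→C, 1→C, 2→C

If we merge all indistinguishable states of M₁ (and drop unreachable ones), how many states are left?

Reachable states from the start: {C,D}. Unreachable: {A,B} — drop them.
Start with accepting vs non-accepting: {D} | {C}.
Stable partition: {D} | {C} — 2 equivalence classes.

2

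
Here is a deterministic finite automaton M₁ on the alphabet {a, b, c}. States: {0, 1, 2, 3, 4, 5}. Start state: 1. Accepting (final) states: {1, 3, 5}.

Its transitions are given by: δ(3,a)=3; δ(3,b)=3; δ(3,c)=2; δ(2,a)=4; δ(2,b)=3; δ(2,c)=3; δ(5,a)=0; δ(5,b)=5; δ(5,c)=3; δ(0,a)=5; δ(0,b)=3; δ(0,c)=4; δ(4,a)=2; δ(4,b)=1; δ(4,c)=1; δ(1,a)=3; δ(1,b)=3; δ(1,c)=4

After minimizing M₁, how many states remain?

2

Reachable states from the start: {1,2,3,4}. Unreachable: {0,5} — drop them.
Initial partition by acceptance: {1,3} | {2,4}.
Stable partition: {1,3} | {2,4} — 2 equivalence classes.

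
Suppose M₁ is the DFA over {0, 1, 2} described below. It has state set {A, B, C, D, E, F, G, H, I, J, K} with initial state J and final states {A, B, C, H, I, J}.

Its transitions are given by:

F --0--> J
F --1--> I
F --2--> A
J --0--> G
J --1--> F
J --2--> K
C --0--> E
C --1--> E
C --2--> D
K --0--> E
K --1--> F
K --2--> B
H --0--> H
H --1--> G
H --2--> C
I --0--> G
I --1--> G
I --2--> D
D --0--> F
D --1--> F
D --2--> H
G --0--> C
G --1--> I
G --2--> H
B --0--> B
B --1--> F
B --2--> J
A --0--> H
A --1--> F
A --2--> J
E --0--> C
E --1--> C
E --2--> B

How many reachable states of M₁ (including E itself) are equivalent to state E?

Every state is reachable, so we keep all 11.
Start with accepting vs non-accepting: {A,B,C,H,I,J} | {D,E,F,G,K}.
On input 0, block {A,B,C,H,I,J} splits into {A,B,H} and {C,I,J}.
Refine {D,E,F,G,K} on symbol 0: members go to different blocks, giving {E,F,G} and {D,K}.
Stable partition: {A,B,H} | {E,F,G} | {C,I,J} | {D,K} — 4 equivalence classes.
State E belongs to the block {E,F,G}, which has 3 states.

3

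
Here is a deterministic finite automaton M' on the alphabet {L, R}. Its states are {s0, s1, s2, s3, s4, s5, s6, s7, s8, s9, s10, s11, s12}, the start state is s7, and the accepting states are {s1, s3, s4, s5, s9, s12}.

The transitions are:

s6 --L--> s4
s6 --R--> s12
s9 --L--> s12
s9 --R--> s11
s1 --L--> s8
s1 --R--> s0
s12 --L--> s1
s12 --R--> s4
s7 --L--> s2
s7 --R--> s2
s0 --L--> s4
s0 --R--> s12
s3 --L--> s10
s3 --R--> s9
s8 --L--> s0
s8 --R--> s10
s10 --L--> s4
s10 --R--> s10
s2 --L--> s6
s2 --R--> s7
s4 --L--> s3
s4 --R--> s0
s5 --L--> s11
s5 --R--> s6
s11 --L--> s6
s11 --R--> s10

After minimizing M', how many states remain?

Reachable states from the start: {s0,s1,s2,s3,s4,s6,s7,s8,s9,s10,s11,s12}. Unreachable: {s5} — drop them.
Start with accepting vs non-accepting: {s1,s3,s4,s9,s12} | {s0,s2,s6,s7,s8,s10,s11}.
On input L, block {s1,s3,s4,s9,s12} splits into {s4,s9,s12} and {s1,s3}.
Refine {s4,s9,s12} on symbol L: members go to different blocks, giving {s4,s12} and {s9}.
Refine {s4,s12} on symbol R: members go to different blocks, giving {s4} and {s12}.
Refine {s0,s2,s6,s7,s8,s10,s11} on symbol L: members go to different blocks, giving {s2,s7,s8,s11} and {s0,s6,s10}.
Split {s2,s7,s8,s11} by δ(·,L) → {s2,s8,s11} and {s7}.
Refine {s2,s8,s11} on symbol R: members go to different blocks, giving {s8,s11} and {s2}.
Split {s1,s3} by δ(·,L) → {s1} and {s3}.
Refine {s0,s6,s10} on symbol R: members go to different blocks, giving {s0,s6} and {s10}.
No further refinement is possible. Final partition (10 blocks): {s4} | {s8,s11} | {s1} | {s9} | {s12} | {s0,s6} | {s7} | {s2} | {s3} | {s10}.

10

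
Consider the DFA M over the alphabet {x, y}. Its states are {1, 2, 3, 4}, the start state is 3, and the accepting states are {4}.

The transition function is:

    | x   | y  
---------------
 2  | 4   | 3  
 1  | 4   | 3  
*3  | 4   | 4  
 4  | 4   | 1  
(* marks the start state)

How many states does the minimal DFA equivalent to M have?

Reachable states from the start: {1,3,4}. Unreachable: {2} — drop them.
Initial partition by acceptance: {4} | {1,3}.
On input y, block {1,3} splits into {1} and {3}.
Stable partition: {4} | {1} | {3} — 3 equivalence classes.

3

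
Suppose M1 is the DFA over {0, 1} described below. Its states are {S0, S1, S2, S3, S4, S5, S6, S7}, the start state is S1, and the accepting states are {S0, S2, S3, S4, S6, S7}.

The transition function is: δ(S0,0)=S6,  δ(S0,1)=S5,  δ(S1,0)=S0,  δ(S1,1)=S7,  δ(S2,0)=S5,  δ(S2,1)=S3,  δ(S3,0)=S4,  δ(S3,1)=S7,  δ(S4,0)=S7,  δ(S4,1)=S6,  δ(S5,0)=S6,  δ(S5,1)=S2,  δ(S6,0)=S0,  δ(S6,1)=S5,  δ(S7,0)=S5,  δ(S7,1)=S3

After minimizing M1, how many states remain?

Start with accepting vs non-accepting: {S0,S2,S3,S4,S6,S7} | {S1,S5}.
Refine {S0,S2,S3,S4,S6,S7} on symbol 0: members go to different blocks, giving {S0,S3,S4,S6} and {S2,S7}.
Refine {S0,S3,S4,S6} on symbol 0: members go to different blocks, giving {S0,S3,S6} and {S4}.
Split {S0,S3,S6} by δ(·,0) → {S0,S6} and {S3}.
The partition is now stable with 5 blocks: {S0,S6} | {S1,S5} | {S2,S7} | {S4} | {S3}.

5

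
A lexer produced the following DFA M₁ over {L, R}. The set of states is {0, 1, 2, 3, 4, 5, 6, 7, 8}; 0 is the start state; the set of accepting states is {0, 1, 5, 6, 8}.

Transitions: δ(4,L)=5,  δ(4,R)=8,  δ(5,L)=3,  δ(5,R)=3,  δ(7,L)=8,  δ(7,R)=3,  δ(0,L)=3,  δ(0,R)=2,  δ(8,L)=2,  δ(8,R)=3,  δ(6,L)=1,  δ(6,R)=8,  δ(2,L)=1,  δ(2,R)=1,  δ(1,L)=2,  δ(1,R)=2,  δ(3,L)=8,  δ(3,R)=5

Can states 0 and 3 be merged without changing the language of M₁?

First remove the unreachable states {4,6,7}; 6 states remain.
Initial partition by acceptance: {0,1,5,8} | {2,3}.
The partition is now stable with 2 blocks: {0,1,5,8} | {2,3}.
0 and 3 end up in different blocks, so they are distinguishable. For instance, the string 'ε' is accepted from only 0.

No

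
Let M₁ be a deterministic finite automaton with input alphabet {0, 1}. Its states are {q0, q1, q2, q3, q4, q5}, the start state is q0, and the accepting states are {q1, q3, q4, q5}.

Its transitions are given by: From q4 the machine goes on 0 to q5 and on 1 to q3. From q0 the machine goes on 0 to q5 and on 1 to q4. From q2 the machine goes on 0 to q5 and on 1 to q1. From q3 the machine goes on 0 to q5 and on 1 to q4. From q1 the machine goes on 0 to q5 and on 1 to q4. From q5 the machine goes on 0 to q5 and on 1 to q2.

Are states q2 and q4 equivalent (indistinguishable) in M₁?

No

All states are reachable from the start state.
Start with accepting vs non-accepting: {q1,q3,q4,q5} | {q0,q2}.
Refine {q1,q3,q4,q5} on symbol 1: members go to different blocks, giving {q1,q3,q4} and {q5}.
Stable partition: {q1,q3,q4} | {q0,q2} | {q5} — 3 equivalence classes.
q2 and q4 end up in different blocks, so they are distinguishable. For instance, the string 'ε' is accepted from only q4.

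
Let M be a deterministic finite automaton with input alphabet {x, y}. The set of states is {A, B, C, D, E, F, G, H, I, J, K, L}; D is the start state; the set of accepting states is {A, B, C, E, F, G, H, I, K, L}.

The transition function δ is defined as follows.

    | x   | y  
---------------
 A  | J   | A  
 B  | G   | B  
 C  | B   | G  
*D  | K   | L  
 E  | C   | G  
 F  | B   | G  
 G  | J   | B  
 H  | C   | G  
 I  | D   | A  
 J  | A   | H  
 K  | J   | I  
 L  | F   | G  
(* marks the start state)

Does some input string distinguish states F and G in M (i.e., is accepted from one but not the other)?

Yes

States {E} cannot be reached from the start state, so discard them.
P0 = {A,B,C,F,G,H,I,K,L} | {D,J}.
Split {A,B,C,F,G,H,I,K,L} by δ(·,x) → {B,C,F,H,L} and {A,G,I,K}.
Split {B,C,F,H,L} by δ(·,x) → {C,F,H,L} and {B}.
Refine {C,F,H,L} on symbol x: members go to different blocks, giving {C,F} and {H,L}.
Split {A,G,I,K} by δ(·,y) → {A,I,K} and {G}.
No further refinement is possible. Final partition (6 blocks): {C,F} | {D,J} | {A,I,K} | {B} | {H,L} | {G}.
F and G end up in different blocks, so they are distinguishable. For instance, the string 'x' is accepted from only F.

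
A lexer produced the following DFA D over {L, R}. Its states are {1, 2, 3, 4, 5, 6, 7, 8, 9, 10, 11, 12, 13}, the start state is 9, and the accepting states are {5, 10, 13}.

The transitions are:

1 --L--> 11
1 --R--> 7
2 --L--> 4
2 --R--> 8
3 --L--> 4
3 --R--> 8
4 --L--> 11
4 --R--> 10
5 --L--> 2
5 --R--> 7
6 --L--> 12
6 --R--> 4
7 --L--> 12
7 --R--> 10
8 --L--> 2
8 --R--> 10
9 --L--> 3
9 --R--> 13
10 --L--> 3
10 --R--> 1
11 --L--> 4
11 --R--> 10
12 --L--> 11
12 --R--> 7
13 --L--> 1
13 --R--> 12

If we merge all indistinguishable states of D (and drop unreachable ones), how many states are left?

4

First remove the unreachable states {5,6}; 11 states remain.
Start with accepting vs non-accepting: {10,13} | {1,2,3,4,7,8,9,11,12}.
Split {1,2,3,4,7,8,9,11,12} by δ(·,R) → {4,7,8,9,11} and {1,2,3,12}.
Split {4,7,8,9,11} by δ(·,L) → {7,8,9} and {4,11}.
The partition is now stable with 4 blocks: {10,13} | {7,8,9} | {1,2,3,12} | {4,11}.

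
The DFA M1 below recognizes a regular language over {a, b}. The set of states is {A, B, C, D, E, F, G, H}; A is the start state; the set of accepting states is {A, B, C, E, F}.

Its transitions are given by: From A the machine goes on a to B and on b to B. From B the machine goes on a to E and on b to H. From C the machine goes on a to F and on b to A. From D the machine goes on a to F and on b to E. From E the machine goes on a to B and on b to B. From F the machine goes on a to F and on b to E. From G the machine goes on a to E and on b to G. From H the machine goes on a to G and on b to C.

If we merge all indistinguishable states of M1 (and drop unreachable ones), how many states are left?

Reachable states from the start: {A,B,C,E,F,G,H}. Unreachable: {D} — drop them.
Initial partition by acceptance: {A,B,C,E,F} | {G,H}.
Split {A,B,C,E,F} by δ(·,b) → {A,C,E,F} and {B}.
Refine {A,C,E,F} on symbol a: members go to different blocks, giving {A,E} and {C,F}.
Refine {G,H} on symbol a: members go to different blocks, giving {G} and {H}.
Stable partition: {A,E} | {G} | {B} | {C,F} | {H} — 5 equivalence classes.

5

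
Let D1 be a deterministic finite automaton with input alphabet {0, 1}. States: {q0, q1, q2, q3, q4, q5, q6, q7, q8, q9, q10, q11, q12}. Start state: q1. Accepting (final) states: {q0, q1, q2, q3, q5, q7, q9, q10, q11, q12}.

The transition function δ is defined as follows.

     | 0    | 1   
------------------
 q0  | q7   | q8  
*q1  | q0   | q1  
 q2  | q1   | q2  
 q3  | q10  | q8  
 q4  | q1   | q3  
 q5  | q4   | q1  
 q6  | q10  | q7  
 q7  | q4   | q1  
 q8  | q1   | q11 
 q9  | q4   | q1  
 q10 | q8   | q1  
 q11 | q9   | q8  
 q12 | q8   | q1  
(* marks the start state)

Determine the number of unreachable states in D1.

4

BFS from q1 reaches {q0, q1, q3, q4, q7, q8, q9, q10, q11}; the 4 state(s) q2, q5, q6, q12 are never visited.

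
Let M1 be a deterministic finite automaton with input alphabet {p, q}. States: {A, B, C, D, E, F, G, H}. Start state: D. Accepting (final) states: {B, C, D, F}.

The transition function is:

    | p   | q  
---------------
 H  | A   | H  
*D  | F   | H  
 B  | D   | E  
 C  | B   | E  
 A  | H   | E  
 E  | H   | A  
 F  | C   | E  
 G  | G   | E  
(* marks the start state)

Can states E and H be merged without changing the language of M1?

Reachable states from the start: {A,B,C,D,E,F,H}. Unreachable: {G} — drop them.
Initial partition by acceptance: {B,C,D,F} | {A,E,H}.
The partition is now stable with 2 blocks: {B,C,D,F} | {A,E,H}.
E and H lie in the same block of the stable partition, so they are equivalent — no string distinguishes them.

Yes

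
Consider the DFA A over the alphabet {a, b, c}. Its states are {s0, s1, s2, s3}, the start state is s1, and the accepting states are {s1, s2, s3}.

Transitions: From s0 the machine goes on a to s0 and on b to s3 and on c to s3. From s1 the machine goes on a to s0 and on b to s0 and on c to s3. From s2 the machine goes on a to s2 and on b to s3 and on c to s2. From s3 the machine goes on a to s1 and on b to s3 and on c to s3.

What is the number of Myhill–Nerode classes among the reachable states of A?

First remove the unreachable states {s2}; 3 states remain.
P0 = {s1,s3} | {s0}.
On input a, block {s1,s3} splits into {s1} and {s3}.
Stable partition: {s1} | {s0} | {s3} — 3 equivalence classes.

3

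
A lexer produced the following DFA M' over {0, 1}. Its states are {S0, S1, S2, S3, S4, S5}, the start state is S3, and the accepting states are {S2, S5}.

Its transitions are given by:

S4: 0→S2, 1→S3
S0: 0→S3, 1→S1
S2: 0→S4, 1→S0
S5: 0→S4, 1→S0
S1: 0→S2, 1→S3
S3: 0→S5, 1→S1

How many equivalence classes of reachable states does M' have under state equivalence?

3

Start with accepting vs non-accepting: {S2,S5} | {S0,S1,S3,S4}.
On input 0, block {S0,S1,S3,S4} splits into {S1,S3,S4} and {S0}.
The partition is now stable with 3 blocks: {S2,S5} | {S1,S3,S4} | {S0}.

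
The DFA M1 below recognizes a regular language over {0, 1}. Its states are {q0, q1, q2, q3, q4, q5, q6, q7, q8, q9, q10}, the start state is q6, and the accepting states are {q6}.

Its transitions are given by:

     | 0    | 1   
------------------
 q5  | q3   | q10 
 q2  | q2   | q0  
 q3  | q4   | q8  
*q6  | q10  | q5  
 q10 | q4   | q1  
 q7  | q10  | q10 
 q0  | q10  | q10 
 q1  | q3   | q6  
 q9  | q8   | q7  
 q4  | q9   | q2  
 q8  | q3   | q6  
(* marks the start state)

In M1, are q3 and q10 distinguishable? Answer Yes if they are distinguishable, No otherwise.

No

Every state is reachable, so we keep all 11.
Initial partition by acceptance: {q6} | {q0,q1,q2,q3,q4,q5,q7,q8,q9,q10}.
Split {q0,q1,q2,q3,q4,q5,q7,q8,q9,q10} by δ(·,1) → {q0,q2,q3,q4,q5,q7,q9,q10} and {q1,q8}.
Refine {q0,q2,q3,q4,q5,q7,q9,q10} on symbol 0: members go to different blocks, giving {q0,q2,q3,q4,q5,q7,q10} and {q9}.
Split {q0,q2,q3,q4,q5,q7,q10} by δ(·,0) → {q0,q2,q3,q5,q7,q10} and {q4}.
Split {q0,q2,q3,q5,q7,q10} by δ(·,0) → {q0,q2,q5,q7} and {q3,q10}.
Split {q0,q2,q5,q7} by δ(·,0) → {q0,q5,q7} and {q2}.
No further refinement is possible. Final partition (7 blocks): {q6} | {q0,q5,q7} | {q1,q8} | {q9} | {q4} | {q3,q10} | {q2}.
q3 and q10 lie in the same block of the stable partition, so they are equivalent — no string distinguishes them.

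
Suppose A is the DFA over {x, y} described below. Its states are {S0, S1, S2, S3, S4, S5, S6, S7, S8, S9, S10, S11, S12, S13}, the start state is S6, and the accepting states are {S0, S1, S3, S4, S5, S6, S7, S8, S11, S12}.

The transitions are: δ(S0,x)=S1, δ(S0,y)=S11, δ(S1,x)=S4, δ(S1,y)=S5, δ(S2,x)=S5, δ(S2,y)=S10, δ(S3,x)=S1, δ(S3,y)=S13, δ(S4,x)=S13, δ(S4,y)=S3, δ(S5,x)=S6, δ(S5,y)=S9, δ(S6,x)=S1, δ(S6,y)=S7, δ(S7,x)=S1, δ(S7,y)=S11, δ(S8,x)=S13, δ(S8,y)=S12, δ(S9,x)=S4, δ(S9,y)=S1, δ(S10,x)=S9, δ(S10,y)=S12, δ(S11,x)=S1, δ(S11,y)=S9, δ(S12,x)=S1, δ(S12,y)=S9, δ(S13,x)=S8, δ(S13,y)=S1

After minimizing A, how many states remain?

7

First remove the unreachable states {S0,S2,S10}; 11 states remain.
P0 = {S1,S3,S4,S5,S6,S7,S8,S11,S12} | {S9,S13}.
Refine {S1,S3,S4,S5,S6,S7,S8,S11,S12} on symbol x: members go to different blocks, giving {S1,S3,S5,S6,S7,S11,S12} and {S4,S8}.
On input x, block {S1,S3,S5,S6,S7,S11,S12} splits into {S3,S5,S6,S7,S11,S12} and {S1}.
On input x, block {S3,S5,S6,S7,S11,S12} splits into {S3,S6,S7,S11,S12} and {S5}.
On input y, block {S3,S6,S7,S11,S12} splits into {S3,S11,S12} and {S6,S7}.
On input y, block {S6,S7} splits into {S6} and {S7}.
The partition is now stable with 7 blocks: {S3,S11,S12} | {S9,S13} | {S4,S8} | {S1} | {S5} | {S6} | {S7}.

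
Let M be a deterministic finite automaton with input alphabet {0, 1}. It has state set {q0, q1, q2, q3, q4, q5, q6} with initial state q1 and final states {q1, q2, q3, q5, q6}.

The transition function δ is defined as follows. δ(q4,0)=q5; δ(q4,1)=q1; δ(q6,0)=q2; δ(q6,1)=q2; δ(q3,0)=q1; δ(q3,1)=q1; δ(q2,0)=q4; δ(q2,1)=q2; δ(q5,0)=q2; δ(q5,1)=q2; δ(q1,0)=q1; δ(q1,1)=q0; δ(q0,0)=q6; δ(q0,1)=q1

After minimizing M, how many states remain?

4

States {q3} cannot be reached from the start state, so discard them.
Start with accepting vs non-accepting: {q1,q2,q5,q6} | {q0,q4}.
Refine {q1,q2,q5,q6} on symbol 0: members go to different blocks, giving {q1,q5,q6} and {q2}.
On input 0, block {q1,q5,q6} splits into {q5,q6} and {q1}.
The partition is now stable with 4 blocks: {q5,q6} | {q0,q4} | {q2} | {q1}.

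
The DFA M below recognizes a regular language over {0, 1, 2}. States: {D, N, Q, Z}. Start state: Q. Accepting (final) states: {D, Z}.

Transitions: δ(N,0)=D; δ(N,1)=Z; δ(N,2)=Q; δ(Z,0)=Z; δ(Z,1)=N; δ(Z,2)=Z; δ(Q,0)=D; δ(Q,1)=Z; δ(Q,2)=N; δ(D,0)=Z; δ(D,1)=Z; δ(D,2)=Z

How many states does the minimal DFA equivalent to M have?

Every state is reachable, so we keep all 4.
P0 = {D,Z} | {N,Q}.
Split {D,Z} by δ(·,1) → {Z} and {D}.
Stable partition: {Z} | {N,Q} | {D} — 3 equivalence classes.

3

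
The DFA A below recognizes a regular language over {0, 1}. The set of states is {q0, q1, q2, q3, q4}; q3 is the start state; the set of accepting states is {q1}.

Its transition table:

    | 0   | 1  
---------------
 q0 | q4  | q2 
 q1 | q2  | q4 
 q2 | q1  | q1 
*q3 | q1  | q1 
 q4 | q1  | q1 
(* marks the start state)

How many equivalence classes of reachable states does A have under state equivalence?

2

First remove the unreachable states {q0}; 4 states remain.
Start with accepting vs non-accepting: {q1} | {q2,q3,q4}.
No further refinement is possible. Final partition (2 blocks): {q1} | {q2,q3,q4}.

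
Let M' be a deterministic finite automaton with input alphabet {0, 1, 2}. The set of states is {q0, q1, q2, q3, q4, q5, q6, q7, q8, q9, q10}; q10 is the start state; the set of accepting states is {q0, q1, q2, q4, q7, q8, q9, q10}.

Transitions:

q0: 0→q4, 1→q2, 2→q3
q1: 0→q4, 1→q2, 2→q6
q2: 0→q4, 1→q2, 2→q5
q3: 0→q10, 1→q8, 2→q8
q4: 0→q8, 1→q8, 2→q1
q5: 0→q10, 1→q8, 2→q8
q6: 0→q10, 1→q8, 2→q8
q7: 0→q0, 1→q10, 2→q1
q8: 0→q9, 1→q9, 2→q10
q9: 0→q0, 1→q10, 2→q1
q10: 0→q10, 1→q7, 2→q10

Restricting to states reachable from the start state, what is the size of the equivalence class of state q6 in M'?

Every state is reachable, so we keep all 11.
Start with accepting vs non-accepting: {q0,q1,q2,q4,q7,q8,q9,q10} | {q3,q5,q6}.
Split {q0,q1,q2,q4,q7,q8,q9,q10} by δ(·,2) → {q4,q7,q8,q9,q10} and {q0,q1,q2}.
Split {q4,q7,q8,q9,q10} by δ(·,0) → {q4,q8,q10} and {q7,q9}.
Split {q4,q8,q10} by δ(·,0) → {q4,q10} and {q8}.
Split {q4,q10} by δ(·,0) → {q4} and {q10}.
The partition is now stable with 6 blocks: {q4} | {q3,q5,q6} | {q0,q1,q2} | {q7,q9} | {q8} | {q10}.
State q6 belongs to the block {q3,q5,q6}, which has 3 states.

3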